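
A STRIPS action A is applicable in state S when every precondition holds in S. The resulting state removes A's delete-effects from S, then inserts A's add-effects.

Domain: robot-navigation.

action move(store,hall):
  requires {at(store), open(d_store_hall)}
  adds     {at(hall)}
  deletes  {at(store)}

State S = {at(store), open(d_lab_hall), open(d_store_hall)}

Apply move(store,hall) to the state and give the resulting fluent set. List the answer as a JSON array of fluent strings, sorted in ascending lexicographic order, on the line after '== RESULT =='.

Compute (S \ del) ∪ add:
  pre ⊆ S: {at(store), open(d_store_hall)} ⊆ S  — applicable
  S \ del = {open(d_lab_hall), open(d_store_hall)}
  ∪ add   = {at(hall), open(d_lab_hall), open(d_store_hall)}

== RESULT ==
["at(hall)", "open(d_lab_hall)", "open(d_store_hall)"]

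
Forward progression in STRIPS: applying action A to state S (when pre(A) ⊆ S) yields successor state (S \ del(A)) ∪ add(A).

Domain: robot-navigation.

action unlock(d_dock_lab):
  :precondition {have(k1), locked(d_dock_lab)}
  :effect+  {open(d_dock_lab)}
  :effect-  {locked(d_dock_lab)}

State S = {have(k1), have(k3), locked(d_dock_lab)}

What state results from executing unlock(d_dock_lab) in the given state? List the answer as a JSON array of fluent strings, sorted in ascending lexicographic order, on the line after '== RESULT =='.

Progress:
  pre ⊆ S: {have(k1), locked(d_dock_lab)} ⊆ S  — applicable
  S \ del = {have(k1), have(k3)}
  ∪ add   = {have(k1), have(k3), open(d_dock_lab)}

== RESULT ==
["have(k1)", "have(k3)", "open(d_dock_lab)"]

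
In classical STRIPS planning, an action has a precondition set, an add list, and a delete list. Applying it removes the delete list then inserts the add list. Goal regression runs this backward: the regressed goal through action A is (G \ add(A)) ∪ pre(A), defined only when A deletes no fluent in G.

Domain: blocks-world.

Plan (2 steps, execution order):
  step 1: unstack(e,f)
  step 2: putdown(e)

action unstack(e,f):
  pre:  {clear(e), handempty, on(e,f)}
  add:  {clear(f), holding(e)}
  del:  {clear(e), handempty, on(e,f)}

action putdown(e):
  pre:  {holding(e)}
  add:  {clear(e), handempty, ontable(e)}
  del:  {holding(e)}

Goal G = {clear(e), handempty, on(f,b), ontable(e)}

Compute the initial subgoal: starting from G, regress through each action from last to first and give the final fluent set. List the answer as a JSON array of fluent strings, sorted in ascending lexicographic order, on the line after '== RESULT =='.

Work backward from the goal:
  through step 2 (putdown(e)): drop {clear(e), handempty, ontable(e)}, keep {on(f,b)}, require {holding(e)}
    → {holding(e), on(f,b)}
  through step 1 (unstack(e,f)): drop {holding(e)}, keep {on(f,b)}, require {clear(e), handempty, on(e,f)}
    → {clear(e), handempty, on(e,f), on(f,b)}

== RESULT ==
["clear(e)", "handempty", "on(e,f)", "on(f,b)"]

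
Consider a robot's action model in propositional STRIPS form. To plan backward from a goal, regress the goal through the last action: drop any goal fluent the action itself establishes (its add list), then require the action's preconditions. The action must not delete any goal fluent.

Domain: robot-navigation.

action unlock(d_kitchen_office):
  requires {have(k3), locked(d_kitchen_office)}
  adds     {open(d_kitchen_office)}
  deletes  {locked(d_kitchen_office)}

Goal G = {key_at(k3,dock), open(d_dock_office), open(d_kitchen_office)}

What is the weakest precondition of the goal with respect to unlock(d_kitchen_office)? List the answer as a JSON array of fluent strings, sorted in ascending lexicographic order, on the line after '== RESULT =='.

Regress:
  G ∩ del = {}  (empty — regression defined)
  G \ add = {key_at(k3,dock), open(d_dock_office), open(d_kitchen_office)} \ {open(d_kitchen_office)} = {key_at(k3,dock), open(d_dock_office)}
  ∪ pre   = {key_at(k3,dock), open(d_dock_office)} ∪ {have(k3), locked(d_kitchen_office)}
          = {have(k3), key_at(k3,dock), locked(d_kitchen_office), open(d_dock_office)}

== RESULT ==
["have(k3)", "key_at(k3,dock)", "locked(d_kitchen_office)", "open(d_dock_office)"]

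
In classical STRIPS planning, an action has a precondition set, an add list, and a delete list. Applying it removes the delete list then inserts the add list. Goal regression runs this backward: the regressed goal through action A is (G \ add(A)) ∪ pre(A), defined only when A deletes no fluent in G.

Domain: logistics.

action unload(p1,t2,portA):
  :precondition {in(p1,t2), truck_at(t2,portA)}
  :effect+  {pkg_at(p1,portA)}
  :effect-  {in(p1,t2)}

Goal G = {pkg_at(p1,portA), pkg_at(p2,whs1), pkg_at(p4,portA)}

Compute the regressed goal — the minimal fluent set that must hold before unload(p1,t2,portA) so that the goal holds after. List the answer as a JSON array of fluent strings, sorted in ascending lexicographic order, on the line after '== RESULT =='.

Regress:
  G ∩ del = {}  (empty — regression defined)
  G \ add = {pkg_at(p1,portA), pkg_at(p2,whs1), pkg_at(p4,portA)} \ {pkg_at(p1,portA)} = {pkg_at(p2,whs1), pkg_at(p4,portA)}
  ∪ pre   = {pkg_at(p2,whs1), pkg_at(p4,portA)} ∪ {in(p1,t2), truck_at(t2,portA)}
          = {in(p1,t2), pkg_at(p2,whs1), pkg_at(p4,portA), truck_at(t2,portA)}

== RESULT ==
["in(p1,t2)", "pkg_at(p2,whs1)", "pkg_at(p4,portA)", "truck_at(t2,portA)"]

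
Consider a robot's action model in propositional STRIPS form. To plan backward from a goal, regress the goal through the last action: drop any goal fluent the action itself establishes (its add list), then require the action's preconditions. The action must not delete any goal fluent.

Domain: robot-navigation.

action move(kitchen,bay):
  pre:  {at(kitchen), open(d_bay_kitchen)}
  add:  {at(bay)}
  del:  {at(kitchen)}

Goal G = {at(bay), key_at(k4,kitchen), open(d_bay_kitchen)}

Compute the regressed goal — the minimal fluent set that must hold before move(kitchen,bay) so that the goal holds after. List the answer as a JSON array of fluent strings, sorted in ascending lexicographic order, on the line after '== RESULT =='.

Compute (G \ add) ∪ pre:
  G ∩ del = {}  (empty — regression defined)
  G \ add = {at(bay), key_at(k4,kitchen), open(d_bay_kitchen)} \ {at(bay)} = {key_at(k4,kitchen), open(d_bay_kitchen)}
  ∪ pre   = {key_at(k4,kitchen), open(d_bay_kitchen)} ∪ {at(kitchen), open(d_bay_kitchen)}
          = {at(kitchen), key_at(k4,kitchen), open(d_bay_kitchen)}

== RESULT ==
["at(kitchen)", "key_at(k4,kitchen)", "open(d_bay_kitchen)"]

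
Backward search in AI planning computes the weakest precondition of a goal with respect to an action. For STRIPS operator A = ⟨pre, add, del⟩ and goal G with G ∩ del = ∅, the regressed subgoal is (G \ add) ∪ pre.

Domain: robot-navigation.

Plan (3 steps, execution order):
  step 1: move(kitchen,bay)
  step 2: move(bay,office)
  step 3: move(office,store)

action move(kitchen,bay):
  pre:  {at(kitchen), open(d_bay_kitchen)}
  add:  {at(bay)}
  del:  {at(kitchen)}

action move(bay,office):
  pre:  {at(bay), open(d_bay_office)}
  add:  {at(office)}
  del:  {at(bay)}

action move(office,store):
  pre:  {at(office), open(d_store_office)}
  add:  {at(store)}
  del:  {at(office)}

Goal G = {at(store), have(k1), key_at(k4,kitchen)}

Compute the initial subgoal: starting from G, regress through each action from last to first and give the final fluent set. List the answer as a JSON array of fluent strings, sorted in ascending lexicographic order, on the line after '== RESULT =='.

Work backward from the goal:
  through step 3 (move(office,store)): drop {at(store)}, keep {have(k1), key_at(k4,kitchen)}, require {at(office), open(d_store_office)}
    → {at(office), have(k1), key_at(k4,kitchen), open(d_store_office)}
  through step 2 (move(bay,office)): drop {at(office)}, keep {have(k1), key_at(k4,kitchen), open(d_store_office)}, require {at(bay), open(d_bay_office)}
    → {at(bay), have(k1), key_at(k4,kitchen), open(d_bay_office), open(d_store_office)}
  through step 1 (move(kitchen,bay)): drop {at(bay)}, keep {have(k1), key_at(k4,kitchen), open(d_bay_office), open(d_store_office)}, require {at(kitchen), open(d_bay_kitchen)}
    → {at(kitchen), have(k1), key_at(k4,kitchen), open(d_bay_kitchen), open(d_bay_office), open(d_store_office)}

== RESULT ==
["at(kitchen)", "have(k1)", "key_at(k4,kitchen)", "open(d_bay_kitchen)", "open(d_bay_office)", "open(d_store_office)"]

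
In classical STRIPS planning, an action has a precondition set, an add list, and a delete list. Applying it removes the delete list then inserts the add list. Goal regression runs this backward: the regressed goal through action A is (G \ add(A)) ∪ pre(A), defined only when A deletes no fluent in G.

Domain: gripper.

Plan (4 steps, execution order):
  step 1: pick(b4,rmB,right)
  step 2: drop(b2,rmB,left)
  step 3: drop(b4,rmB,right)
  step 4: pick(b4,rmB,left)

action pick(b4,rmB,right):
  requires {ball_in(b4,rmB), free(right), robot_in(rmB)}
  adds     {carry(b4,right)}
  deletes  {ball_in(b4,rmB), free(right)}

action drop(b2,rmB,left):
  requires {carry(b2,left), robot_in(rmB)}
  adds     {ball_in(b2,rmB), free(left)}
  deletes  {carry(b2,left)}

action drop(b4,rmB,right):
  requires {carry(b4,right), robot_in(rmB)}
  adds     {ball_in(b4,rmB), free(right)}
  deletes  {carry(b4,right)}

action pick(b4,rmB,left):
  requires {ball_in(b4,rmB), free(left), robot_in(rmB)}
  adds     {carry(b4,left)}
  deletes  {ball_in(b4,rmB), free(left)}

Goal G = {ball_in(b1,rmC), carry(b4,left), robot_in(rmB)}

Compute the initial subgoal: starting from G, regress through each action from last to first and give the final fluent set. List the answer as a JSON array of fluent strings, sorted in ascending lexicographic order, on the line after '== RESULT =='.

Work backward from the goal:
  through step 4 (pick(b4,rmB,left)): drop {carry(b4,left)}, keep {ball_in(b1,rmC), robot_in(rmB)}, require {ball_in(b4,rmB), free(left), robot_in(rmB)}
    → {ball_in(b1,rmC), ball_in(b4,rmB), free(left), robot_in(rmB)}
  through step 3 (drop(b4,rmB,right)): drop {ball_in(b4,rmB)}, keep {ball_in(b1,rmC), free(left), robot_in(rmB)}, require {carry(b4,right), robot_in(rmB)}
    → {ball_in(b1,rmC), carry(b4,right), free(left), robot_in(rmB)}
  through step 2 (drop(b2,rmB,left)): drop {free(left)}, keep {ball_in(b1,rmC), carry(b4,right), robot_in(rmB)}, require {carry(b2,left), robot_in(rmB)}
    → {ball_in(b1,rmC), carry(b2,left), carry(b4,right), robot_in(rmB)}
  through step 1 (pick(b4,rmB,right)): drop {carry(b4,right)}, keep {ball_in(b1,rmC), carry(b2,left), robot_in(rmB)}, require {ball_in(b4,rmB), free(right), robot_in(rmB)}
    → {ball_in(b1,rmC), ball_in(b4,rmB), carry(b2,left), free(right), robot_in(rmB)}

== RESULT ==
["ball_in(b1,rmC)", "ball_in(b4,rmB)", "carry(b2,left)", "free(right)", "robot_in(rmB)"]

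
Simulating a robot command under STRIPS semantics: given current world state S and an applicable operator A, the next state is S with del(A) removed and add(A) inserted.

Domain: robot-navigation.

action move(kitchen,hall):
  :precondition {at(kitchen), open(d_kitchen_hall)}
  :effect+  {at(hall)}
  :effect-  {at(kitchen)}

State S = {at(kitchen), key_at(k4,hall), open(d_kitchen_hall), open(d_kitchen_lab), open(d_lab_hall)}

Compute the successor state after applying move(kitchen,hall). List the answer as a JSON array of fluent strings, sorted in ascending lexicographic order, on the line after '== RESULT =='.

Compute (S \ del) ∪ add:
  pre ⊆ S: {at(kitchen), open(d_kitchen_hall)} ⊆ S  — applicable
  S \ del = {key_at(k4,hall), open(d_kitchen_hall), open(d_kitchen_lab), open(d_lab_hall)}
  ∪ add   = {at(hall), key_at(k4,hall), open(d_kitchen_hall), open(d_kitchen_lab), open(d_lab_hall)}

== RESULT ==
["at(hall)", "key_at(k4,hall)", "open(d_kitchen_hall)", "open(d_kitchen_lab)", "open(d_lab_hall)"]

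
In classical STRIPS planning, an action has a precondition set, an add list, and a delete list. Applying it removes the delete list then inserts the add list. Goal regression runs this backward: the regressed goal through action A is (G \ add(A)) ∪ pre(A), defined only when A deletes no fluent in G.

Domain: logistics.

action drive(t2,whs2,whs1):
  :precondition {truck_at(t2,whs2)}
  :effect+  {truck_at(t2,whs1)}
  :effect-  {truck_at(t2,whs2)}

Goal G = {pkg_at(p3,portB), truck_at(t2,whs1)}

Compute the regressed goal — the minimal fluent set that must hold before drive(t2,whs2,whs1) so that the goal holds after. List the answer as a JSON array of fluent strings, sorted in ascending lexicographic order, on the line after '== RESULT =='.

Compute (G \ add) ∪ pre:
  G ∩ del = {}  (empty — regression defined)
  G \ add = {pkg_at(p3,portB), truck_at(t2,whs1)} \ {truck_at(t2,whs1)} = {pkg_at(p3,portB)}
  ∪ pre   = {pkg_at(p3,portB)} ∪ {truck_at(t2,whs2)}
          = {pkg_at(p3,portB), truck_at(t2,whs2)}

== RESULT ==
["pkg_at(p3,portB)", "truck_at(t2,whs2)"]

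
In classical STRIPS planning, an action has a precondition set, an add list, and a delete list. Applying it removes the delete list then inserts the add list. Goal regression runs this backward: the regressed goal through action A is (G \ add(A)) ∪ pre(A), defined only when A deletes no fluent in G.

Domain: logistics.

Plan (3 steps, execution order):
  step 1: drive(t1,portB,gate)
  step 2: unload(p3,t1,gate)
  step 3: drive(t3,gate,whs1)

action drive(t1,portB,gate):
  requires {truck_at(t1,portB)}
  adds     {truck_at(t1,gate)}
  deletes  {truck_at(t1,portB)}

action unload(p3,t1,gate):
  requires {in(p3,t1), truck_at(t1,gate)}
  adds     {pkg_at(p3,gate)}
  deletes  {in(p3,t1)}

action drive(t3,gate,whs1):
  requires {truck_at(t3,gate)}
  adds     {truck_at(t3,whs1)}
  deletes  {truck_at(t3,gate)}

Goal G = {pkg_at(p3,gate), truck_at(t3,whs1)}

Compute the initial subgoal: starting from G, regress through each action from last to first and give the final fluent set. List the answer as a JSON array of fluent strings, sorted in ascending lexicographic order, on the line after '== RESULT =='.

Work backward from the goal:
  through step 3 (drive(t3,gate,whs1)): drop {truck_at(t3,whs1)}, keep {pkg_at(p3,gate)}, require {truck_at(t3,gate)}
    → {pkg_at(p3,gate), truck_at(t3,gate)}
  through step 2 (unload(p3,t1,gate)): drop {pkg_at(p3,gate)}, keep {truck_at(t3,gate)}, require {in(p3,t1), truck_at(t1,gate)}
    → {in(p3,t1), truck_at(t1,gate), truck_at(t3,gate)}
  through step 1 (drive(t1,portB,gate)): drop {truck_at(t1,gate)}, keep {in(p3,t1), truck_at(t3,gate)}, require {truck_at(t1,portB)}
    → {in(p3,t1), truck_at(t1,portB), truck_at(t3,gate)}

== RESULT ==
["in(p3,t1)", "truck_at(t1,portB)", "truck_at(t3,gate)"]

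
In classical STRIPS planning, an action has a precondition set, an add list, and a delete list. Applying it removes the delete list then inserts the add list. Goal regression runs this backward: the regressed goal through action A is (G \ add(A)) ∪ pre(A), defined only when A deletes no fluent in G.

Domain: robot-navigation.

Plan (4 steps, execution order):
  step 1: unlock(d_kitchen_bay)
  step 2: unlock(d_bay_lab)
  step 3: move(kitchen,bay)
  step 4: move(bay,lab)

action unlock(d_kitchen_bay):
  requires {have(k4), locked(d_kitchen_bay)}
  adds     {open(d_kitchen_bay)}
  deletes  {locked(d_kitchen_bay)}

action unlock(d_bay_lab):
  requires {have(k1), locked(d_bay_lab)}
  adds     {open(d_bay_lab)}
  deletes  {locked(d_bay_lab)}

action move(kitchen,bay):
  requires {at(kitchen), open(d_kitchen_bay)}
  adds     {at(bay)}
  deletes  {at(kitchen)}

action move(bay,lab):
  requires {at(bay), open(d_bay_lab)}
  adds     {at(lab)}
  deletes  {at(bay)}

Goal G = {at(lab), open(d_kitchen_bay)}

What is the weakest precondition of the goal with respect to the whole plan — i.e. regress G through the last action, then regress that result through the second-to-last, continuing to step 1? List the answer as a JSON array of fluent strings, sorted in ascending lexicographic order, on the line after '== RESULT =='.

Work backward from the goal:
  through step 4 (move(bay,lab)): drop {at(lab)}, keep {open(d_kitchen_bay)}, require {at(bay), open(d_bay_lab)}
    → {at(bay), open(d_bay_lab), open(d_kitchen_bay)}
  through step 3 (move(kitchen,bay)): drop {at(bay)}, keep {open(d_bay_lab), open(d_kitchen_bay)}, require {at(kitchen), open(d_kitchen_bay)}
    → {at(kitchen), open(d_bay_lab), open(d_kitchen_bay)}
  through step 2 (unlock(d_bay_lab)): drop {open(d_bay_lab)}, keep {at(kitchen), open(d_kitchen_bay)}, require {have(k1), locked(d_bay_lab)}
    → {at(kitchen), have(k1), locked(d_bay_lab), open(d_kitchen_bay)}
  through step 1 (unlock(d_kitchen_bay)): drop {open(d_kitchen_bay)}, keep {at(kitchen), have(k1), locked(d_bay_lab)}, require {have(k4), locked(d_kitchen_bay)}
    → {at(kitchen), have(k1), have(k4), locked(d_bay_lab), locked(d_kitchen_bay)}

== RESULT ==
["at(kitchen)", "have(k1)", "have(k4)", "locked(d_bay_lab)", "locked(d_kitchen_bay)"]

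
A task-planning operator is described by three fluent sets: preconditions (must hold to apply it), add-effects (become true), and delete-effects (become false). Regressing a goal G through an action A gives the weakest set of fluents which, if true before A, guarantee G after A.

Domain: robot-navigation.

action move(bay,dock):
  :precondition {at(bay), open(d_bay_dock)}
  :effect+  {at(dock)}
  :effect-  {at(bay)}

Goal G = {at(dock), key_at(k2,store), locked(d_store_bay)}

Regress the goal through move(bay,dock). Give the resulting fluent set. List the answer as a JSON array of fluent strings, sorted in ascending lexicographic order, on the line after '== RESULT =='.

Compute (G \ add) ∪ pre:
  G ∩ del = {}  (empty — regression defined)
  G \ add = {at(dock), key_at(k2,store), locked(d_store_bay)} \ {at(dock)} = {key_at(k2,store), locked(d_store_bay)}
  ∪ pre   = {key_at(k2,store), locked(d_store_bay)} ∪ {at(bay), open(d_bay_dock)}
          = {at(bay), key_at(k2,store), locked(d_store_bay), open(d_bay_dock)}

== RESULT ==
["at(bay)", "key_at(k2,store)", "locked(d_store_bay)", "open(d_bay_dock)"]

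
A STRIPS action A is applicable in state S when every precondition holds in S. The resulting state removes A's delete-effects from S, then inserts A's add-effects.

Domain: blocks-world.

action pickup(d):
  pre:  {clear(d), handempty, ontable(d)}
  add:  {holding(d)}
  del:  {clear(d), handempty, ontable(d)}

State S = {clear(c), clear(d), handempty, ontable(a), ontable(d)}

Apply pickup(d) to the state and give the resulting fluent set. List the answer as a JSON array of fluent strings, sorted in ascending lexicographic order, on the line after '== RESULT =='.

Compute (S \ del) ∪ add:
  pre ⊆ S: {clear(d), handempty, ontable(d)} ⊆ S  — applicable
  S \ del = {clear(c), ontable(a)}
  ∪ add   = {clear(c), holding(d), ontable(a)}

== RESULT ==
["clear(c)", "holding(d)", "ontable(a)"]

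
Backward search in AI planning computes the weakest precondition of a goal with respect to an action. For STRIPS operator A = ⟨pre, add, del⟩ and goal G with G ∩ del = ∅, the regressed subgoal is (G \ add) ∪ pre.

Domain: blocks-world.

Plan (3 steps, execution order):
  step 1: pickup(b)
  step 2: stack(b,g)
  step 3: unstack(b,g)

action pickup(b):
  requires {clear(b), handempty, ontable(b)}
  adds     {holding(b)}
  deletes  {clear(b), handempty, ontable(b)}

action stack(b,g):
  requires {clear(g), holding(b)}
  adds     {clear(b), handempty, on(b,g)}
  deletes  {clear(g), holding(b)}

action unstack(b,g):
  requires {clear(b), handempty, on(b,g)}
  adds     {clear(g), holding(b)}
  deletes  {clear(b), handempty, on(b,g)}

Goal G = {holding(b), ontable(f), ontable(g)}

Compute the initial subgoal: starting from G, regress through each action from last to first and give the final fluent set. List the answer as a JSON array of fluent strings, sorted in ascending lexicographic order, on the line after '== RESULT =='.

Regress step by step:
  through step 3 (unstack(b,g)): drop {holding(b)}, keep {ontable(f), ontable(g)}, require {clear(b), handempty, on(b,g)}
    → {clear(b), handempty, on(b,g), ontable(f), ontable(g)}
  through step 2 (stack(b,g)): drop {clear(b), handempty, on(b,g)}, keep {ontable(f), ontable(g)}, require {clear(g), holding(b)}
    → {clear(g), holding(b), ontable(f), ontable(g)}
  through step 1 (pickup(b)): drop {holding(b)}, keep {clear(g), ontable(f), ontable(g)}, require {clear(b), handempty, ontable(b)}
    → {clear(b), clear(g), handempty, ontable(b), ontable(f), ontable(g)}

== RESULT ==
["clear(b)", "clear(g)", "handempty", "ontable(b)", "ontable(f)", "ontable(g)"]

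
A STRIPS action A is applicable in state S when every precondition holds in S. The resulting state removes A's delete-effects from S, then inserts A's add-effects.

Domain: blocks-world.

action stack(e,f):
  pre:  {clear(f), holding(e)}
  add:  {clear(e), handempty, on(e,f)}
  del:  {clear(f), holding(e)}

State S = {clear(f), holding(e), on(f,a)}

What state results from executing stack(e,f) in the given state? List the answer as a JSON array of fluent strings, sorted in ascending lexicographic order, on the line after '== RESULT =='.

Progress:
  pre ⊆ S: {clear(f), holding(e)} ⊆ S  — applicable
  S \ del = {on(f,a)}
  ∪ add   = {clear(e), handempty, on(e,f), on(f,a)}

== RESULT ==
["clear(e)", "handempty", "on(e,f)", "on(f,a)"]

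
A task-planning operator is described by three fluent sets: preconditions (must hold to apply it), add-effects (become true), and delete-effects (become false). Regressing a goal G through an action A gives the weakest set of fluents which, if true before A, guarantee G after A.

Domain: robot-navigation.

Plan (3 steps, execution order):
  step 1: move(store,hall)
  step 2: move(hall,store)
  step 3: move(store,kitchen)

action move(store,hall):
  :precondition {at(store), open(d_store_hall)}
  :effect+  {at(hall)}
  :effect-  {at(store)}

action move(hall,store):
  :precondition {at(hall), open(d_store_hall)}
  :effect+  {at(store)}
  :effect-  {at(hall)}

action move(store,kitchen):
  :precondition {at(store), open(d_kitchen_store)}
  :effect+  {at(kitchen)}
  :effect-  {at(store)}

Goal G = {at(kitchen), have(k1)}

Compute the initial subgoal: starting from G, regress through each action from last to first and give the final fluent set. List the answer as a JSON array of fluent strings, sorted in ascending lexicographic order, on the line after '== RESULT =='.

Work backward from the goal:
  through step 3 (move(store,kitchen)): drop {at(kitchen)}, keep {have(k1)}, require {at(store), open(d_kitchen_store)}
    → {at(store), have(k1), open(d_kitchen_store)}
  through step 2 (move(hall,store)): drop {at(store)}, keep {have(k1), open(d_kitchen_store)}, require {at(hall), open(d_store_hall)}
    → {at(hall), have(k1), open(d_kitchen_store), open(d_store_hall)}
  through step 1 (move(store,hall)): drop {at(hall)}, keep {have(k1), open(d_kitchen_store), open(d_store_hall)}, require {at(store), open(d_store_hall)}
    → {at(store), have(k1), open(d_kitchen_store), open(d_store_hall)}

== RESULT ==
["at(store)", "have(k1)", "open(d_kitchen_store)", "open(d_store_hall)"]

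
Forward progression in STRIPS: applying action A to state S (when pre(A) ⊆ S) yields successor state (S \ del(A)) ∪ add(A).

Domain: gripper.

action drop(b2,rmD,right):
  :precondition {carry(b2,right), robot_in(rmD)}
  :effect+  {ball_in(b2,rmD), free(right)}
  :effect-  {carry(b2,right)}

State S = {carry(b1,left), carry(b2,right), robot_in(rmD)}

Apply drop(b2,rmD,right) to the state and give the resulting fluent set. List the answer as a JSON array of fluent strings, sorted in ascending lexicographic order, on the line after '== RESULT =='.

Progress:
  pre ⊆ S: {carry(b2,right), robot_in(rmD)} ⊆ S  — applicable
  S \ del = {carry(b1,left), robot_in(rmD)}
  ∪ add   = {ball_in(b2,rmD), carry(b1,left), free(right), robot_in(rmD)}

== RESULT ==
["ball_in(b2,rmD)", "carry(b1,left)", "free(right)", "robot_in(rmD)"]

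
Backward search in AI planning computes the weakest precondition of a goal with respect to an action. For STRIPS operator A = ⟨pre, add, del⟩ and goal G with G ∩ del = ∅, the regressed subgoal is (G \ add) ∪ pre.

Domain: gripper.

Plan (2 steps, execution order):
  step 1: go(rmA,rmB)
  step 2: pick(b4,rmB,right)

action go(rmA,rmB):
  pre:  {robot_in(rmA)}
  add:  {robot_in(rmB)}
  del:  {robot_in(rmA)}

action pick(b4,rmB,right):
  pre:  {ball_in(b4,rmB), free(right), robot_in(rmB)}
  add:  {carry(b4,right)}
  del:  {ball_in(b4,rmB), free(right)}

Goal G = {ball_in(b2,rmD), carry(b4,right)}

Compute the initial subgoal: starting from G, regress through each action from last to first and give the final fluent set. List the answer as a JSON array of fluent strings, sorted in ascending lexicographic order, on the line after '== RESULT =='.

Work backward from the goal:
  through step 2 (pick(b4,rmB,right)): drop {carry(b4,right)}, keep {ball_in(b2,rmD)}, require {ball_in(b4,rmB), free(right), robot_in(rmB)}
    → {ball_in(b2,rmD), ball_in(b4,rmB), free(right), robot_in(rmB)}
  through step 1 (go(rmA,rmB)): drop {robot_in(rmB)}, keep {ball_in(b2,rmD), ball_in(b4,rmB), free(right)}, require {robot_in(rmA)}
    → {ball_in(b2,rmD), ball_in(b4,rmB), free(right), robot_in(rmA)}

== RESULT ==
["ball_in(b2,rmD)", "ball_in(b4,rmB)", "free(right)", "robot_in(rmA)"]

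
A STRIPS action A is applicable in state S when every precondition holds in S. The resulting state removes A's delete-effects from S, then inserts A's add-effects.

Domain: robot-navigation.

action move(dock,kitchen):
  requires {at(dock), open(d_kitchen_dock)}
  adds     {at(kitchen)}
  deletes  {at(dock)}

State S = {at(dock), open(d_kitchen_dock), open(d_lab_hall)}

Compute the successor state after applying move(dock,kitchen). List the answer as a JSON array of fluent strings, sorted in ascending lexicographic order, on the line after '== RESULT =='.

Progress:
  pre ⊆ S: {at(dock), open(d_kitchen_dock)} ⊆ S  — applicable
  S \ del = {open(d_kitchen_dock), open(d_lab_hall)}
  ∪ add   = {at(kitchen), open(d_kitchen_dock), open(d_lab_hall)}

== RESULT ==
["at(kitchen)", "open(d_kitchen_dock)", "open(d_lab_hall)"]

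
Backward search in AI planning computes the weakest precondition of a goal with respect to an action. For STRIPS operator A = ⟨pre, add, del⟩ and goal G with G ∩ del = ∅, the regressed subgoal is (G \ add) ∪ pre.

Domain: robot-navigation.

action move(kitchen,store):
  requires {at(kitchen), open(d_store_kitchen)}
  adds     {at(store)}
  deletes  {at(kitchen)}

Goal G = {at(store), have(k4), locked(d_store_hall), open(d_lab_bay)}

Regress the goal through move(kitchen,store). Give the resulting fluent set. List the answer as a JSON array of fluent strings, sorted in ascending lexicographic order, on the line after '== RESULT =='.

Compute (G \ add) ∪ pre:
  G ∩ del = {}  (empty — regression defined)
  G \ add = {at(store), have(k4), locked(d_store_hall), open(d_lab_bay)} \ {at(store)} = {have(k4), locked(d_store_hall), open(d_lab_bay)}
  ∪ pre   = {have(k4), locked(d_store_hall), open(d_lab_bay)} ∪ {at(kitchen), open(d_store_kitchen)}
          = {at(kitchen), have(k4), locked(d_store_hall), open(d_lab_bay), open(d_store_kitchen)}

== RESULT ==
["at(kitchen)", "have(k4)", "locked(d_store_hall)", "open(d_lab_bay)", "open(d_store_kitchen)"]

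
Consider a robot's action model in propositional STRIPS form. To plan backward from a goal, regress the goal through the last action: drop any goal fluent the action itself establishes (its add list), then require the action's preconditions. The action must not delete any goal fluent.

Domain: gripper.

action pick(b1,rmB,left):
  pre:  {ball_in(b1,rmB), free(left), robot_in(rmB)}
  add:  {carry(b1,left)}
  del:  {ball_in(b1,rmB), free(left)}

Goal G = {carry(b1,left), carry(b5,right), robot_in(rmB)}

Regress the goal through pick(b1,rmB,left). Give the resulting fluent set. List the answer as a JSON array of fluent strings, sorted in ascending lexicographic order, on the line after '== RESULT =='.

Compute (G \ add) ∪ pre:
  G ∩ del = {}  (empty — regression defined)
  G \ add = {carry(b1,left), carry(b5,right), robot_in(rmB)} \ {carry(b1,left)} = {carry(b5,right), robot_in(rmB)}
  ∪ pre   = {carry(b5,right), robot_in(rmB)} ∪ {ball_in(b1,rmB), free(left), robot_in(rmB)}
          = {ball_in(b1,rmB), carry(b5,right), free(left), robot_in(rmB)}

== RESULT ==
["ball_in(b1,rmB)", "carry(b5,right)", "free(left)", "robot_in(rmB)"]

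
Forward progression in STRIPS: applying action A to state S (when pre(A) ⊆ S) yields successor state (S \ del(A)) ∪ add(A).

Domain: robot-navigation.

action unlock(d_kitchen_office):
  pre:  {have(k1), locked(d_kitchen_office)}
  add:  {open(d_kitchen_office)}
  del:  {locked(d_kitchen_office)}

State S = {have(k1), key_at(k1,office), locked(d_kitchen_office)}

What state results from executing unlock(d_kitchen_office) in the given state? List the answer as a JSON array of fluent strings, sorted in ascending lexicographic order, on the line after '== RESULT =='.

Compute (S \ del) ∪ add:
  pre ⊆ S: {have(k1), locked(d_kitchen_office)} ⊆ S  — applicable
  S \ del = {have(k1), key_at(k1,office)}
  ∪ add   = {have(k1), key_at(k1,office), open(d_kitchen_office)}

== RESULT ==
["have(k1)", "key_at(k1,office)", "open(d_kitchen_office)"]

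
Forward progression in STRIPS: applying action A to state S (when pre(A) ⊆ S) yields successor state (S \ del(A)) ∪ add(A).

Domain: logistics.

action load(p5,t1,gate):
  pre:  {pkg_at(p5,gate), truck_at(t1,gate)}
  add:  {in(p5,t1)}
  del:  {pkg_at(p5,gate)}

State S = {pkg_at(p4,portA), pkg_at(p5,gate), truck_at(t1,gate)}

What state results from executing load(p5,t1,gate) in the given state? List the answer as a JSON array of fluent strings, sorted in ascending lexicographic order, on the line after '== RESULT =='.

Progress:
  pre ⊆ S: {pkg_at(p5,gate), truck_at(t1,gate)} ⊆ S  — applicable
  S \ del = {pkg_at(p4,portA), truck_at(t1,gate)}
  ∪ add   = {in(p5,t1), pkg_at(p4,portA), truck_at(t1,gate)}

== RESULT ==
["in(p5,t1)", "pkg_at(p4,portA)", "truck_at(t1,gate)"]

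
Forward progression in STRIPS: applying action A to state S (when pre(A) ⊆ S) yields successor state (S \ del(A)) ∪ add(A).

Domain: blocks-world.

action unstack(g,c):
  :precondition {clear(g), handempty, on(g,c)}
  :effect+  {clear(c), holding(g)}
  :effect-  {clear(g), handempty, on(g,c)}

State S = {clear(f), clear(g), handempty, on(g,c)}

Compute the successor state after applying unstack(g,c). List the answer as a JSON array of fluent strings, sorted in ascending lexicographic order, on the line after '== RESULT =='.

Progress:
  pre ⊆ S: {clear(g), handempty, on(g,c)} ⊆ S  — applicable
  S \ del = {clear(f)}
  ∪ add   = {clear(c), clear(f), holding(g)}

== RESULT ==
["clear(c)", "clear(f)", "holding(g)"]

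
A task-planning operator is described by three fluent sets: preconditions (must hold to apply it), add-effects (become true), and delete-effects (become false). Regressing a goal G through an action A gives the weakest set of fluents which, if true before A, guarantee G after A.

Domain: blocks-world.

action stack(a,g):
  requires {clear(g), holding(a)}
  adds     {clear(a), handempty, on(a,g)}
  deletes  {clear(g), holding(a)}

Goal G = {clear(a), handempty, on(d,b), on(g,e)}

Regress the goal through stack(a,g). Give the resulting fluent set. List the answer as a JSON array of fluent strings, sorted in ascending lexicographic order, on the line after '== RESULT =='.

Regress:
  G ∩ del = {}  (empty — regression defined)
  G \ add = {clear(a), handempty, on(d,b), on(g,e)} \ {clear(a), handempty, on(a,g)} = {on(d,b), on(g,e)}
  ∪ pre   = {on(d,b), on(g,e)} ∪ {clear(g), holding(a)}
          = {clear(g), holding(a), on(d,b), on(g,e)}

== RESULT ==
["clear(g)", "holding(a)", "on(d,b)", "on(g,e)"]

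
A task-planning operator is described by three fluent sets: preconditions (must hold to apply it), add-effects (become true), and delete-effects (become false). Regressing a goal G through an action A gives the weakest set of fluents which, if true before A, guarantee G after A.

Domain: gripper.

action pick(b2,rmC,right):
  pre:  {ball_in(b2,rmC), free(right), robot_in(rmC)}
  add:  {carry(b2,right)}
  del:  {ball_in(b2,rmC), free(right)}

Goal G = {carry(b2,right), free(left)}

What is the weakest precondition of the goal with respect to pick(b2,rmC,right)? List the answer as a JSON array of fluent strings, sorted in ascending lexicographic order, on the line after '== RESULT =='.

Regress:
  G ∩ del = {}  (empty — regression defined)
  G \ add = {carry(b2,right), free(left)} \ {carry(b2,right)} = {free(left)}
  ∪ pre   = {free(left)} ∪ {ball_in(b2,rmC), free(right), robot_in(rmC)}
          = {ball_in(b2,rmC), free(left), free(right), robot_in(rmC)}

== RESULT ==
["ball_in(b2,rmC)", "free(left)", "free(right)", "robot_in(rmC)"]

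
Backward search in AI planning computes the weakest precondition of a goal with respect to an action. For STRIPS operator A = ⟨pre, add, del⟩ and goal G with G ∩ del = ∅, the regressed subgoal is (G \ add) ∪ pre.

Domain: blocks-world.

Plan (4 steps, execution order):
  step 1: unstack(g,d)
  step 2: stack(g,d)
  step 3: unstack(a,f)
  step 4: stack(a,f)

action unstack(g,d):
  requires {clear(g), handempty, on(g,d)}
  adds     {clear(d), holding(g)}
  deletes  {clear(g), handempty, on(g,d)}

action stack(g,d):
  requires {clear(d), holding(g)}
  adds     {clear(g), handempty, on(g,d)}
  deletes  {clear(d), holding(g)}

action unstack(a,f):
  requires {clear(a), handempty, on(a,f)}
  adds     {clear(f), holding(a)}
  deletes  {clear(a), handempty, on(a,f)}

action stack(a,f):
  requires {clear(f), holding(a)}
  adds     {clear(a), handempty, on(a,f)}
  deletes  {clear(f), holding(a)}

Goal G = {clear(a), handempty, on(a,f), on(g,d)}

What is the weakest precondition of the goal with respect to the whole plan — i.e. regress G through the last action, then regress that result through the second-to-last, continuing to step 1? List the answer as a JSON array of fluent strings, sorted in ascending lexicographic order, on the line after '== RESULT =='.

Regress step by step:
  through step 4 (stack(a,f)): drop {clear(a), handempty, on(a,f)}, keep {on(g,d)}, require {clear(f), holding(a)}
    → {clear(f), holding(a), on(g,d)}
  through step 3 (unstack(a,f)): drop {clear(f), holding(a)}, keep {on(g,d)}, require {clear(a), handempty, on(a,f)}
    → {clear(a), handempty, on(a,f), on(g,d)}
  through step 2 (stack(g,d)): drop {handempty, on(g,d)}, keep {clear(a), on(a,f)}, require {clear(d), holding(g)}
    → {clear(a), clear(d), holding(g), on(a,f)}
  through step 1 (unstack(g,d)): drop {clear(d), holding(g)}, keep {clear(a), on(a,f)}, require {clear(g), handempty, on(g,d)}
    → {clear(a), clear(g), handempty, on(a,f), on(g,d)}

== RESULT ==
["clear(a)", "clear(g)", "handempty", "on(a,f)", "on(g,d)"]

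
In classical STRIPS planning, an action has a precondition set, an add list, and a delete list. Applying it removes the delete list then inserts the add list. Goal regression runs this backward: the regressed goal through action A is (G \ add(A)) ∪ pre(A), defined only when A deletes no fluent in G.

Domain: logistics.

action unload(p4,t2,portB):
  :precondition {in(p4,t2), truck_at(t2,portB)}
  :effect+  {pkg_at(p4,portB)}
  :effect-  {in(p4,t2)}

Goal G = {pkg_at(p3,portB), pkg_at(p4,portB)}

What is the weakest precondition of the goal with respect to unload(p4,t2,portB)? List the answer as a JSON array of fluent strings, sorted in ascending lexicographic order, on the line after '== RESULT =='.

Regress:
  G ∩ del = {}  (empty — regression defined)
  G \ add = {pkg_at(p3,portB), pkg_at(p4,portB)} \ {pkg_at(p4,portB)} = {pkg_at(p3,portB)}
  ∪ pre   = {pkg_at(p3,portB)} ∪ {in(p4,t2), truck_at(t2,portB)}
          = {in(p4,t2), pkg_at(p3,portB), truck_at(t2,portB)}

== RESULT ==
["in(p4,t2)", "pkg_at(p3,portB)", "truck_at(t2,portB)"]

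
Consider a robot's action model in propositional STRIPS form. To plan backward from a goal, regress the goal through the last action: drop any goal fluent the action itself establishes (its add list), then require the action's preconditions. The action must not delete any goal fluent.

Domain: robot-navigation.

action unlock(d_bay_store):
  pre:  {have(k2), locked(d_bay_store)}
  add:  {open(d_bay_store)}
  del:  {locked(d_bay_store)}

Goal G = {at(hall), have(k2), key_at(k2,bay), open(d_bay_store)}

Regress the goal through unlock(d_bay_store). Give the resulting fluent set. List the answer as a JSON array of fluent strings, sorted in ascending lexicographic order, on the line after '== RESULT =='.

Regress:
  G ∩ del = {}  (empty — regression defined)
  G \ add = {at(hall), have(k2), key_at(k2,bay), open(d_bay_store)} \ {open(d_bay_store)} = {at(hall), have(k2), key_at(k2,bay)}
  ∪ pre   = {at(hall), have(k2), key_at(k2,bay)} ∪ {have(k2), locked(d_bay_store)}
          = {at(hall), have(k2), key_at(k2,bay), locked(d_bay_store)}

== RESULT ==
["at(hall)", "have(k2)", "key_at(k2,bay)", "locked(d_bay_store)"]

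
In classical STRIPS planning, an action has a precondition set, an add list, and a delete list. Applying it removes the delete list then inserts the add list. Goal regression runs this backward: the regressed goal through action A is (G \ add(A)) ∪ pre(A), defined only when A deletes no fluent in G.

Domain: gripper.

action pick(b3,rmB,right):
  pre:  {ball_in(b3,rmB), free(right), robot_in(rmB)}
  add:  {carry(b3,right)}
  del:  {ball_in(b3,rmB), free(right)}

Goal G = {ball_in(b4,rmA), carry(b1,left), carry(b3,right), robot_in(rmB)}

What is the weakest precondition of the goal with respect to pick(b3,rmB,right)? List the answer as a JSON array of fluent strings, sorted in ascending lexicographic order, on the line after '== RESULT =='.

Regress:
  G ∩ del = {}  (empty — regression defined)
  G \ add = {ball_in(b4,rmA), carry(b1,left), carry(b3,right), robot_in(rmB)} \ {carry(b3,right)} = {ball_in(b4,rmA), carry(b1,left), robot_in(rmB)}
  ∪ pre   = {ball_in(b4,rmA), carry(b1,left), robot_in(rmB)} ∪ {ball_in(b3,rmB), free(right), robot_in(rmB)}
          = {ball_in(b3,rmB), ball_in(b4,rmA), carry(b1,left), free(right), robot_in(rmB)}

== RESULT ==
["ball_in(b3,rmB)", "ball_in(b4,rmA)", "carry(b1,left)", "free(right)", "robot_in(rmB)"]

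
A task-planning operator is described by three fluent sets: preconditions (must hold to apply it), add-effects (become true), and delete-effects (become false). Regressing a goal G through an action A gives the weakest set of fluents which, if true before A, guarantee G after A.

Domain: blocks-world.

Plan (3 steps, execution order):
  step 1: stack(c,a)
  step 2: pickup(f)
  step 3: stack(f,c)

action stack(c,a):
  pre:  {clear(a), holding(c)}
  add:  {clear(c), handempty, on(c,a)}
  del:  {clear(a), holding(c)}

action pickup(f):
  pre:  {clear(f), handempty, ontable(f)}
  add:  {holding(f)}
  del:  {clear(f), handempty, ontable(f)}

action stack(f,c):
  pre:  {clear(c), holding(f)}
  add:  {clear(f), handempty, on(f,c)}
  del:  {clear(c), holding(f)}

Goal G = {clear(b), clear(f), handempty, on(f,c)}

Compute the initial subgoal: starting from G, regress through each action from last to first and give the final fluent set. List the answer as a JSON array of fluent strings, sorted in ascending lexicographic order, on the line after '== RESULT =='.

Regress step by step:
  through step 3 (stack(f,c)): drop {clear(f), handempty, on(f,c)}, keep {clear(b)}, require {clear(c), holding(f)}
    → {clear(b), clear(c), holding(f)}
  through step 2 (pickup(f)): drop {holding(f)}, keep {clear(b), clear(c)}, require {clear(f), handempty, ontable(f)}
    → {clear(b), clear(c), clear(f), handempty, ontable(f)}
  through step 1 (stack(c,a)): drop {clear(c), handempty}, keep {clear(b), clear(f), ontable(f)}, require {clear(a), holding(c)}
    → {clear(a), clear(b), clear(f), holding(c), ontable(f)}

== RESULT ==
["clear(a)", "clear(b)", "clear(f)", "holding(c)", "ontable(f)"]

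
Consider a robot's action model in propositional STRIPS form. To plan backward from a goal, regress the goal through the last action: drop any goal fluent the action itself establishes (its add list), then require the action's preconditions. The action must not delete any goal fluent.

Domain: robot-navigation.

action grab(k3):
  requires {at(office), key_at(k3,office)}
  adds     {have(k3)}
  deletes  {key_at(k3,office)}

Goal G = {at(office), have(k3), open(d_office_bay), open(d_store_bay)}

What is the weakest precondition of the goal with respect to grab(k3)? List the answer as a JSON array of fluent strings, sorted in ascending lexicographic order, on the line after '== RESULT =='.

Regress:
  G ∩ del = {}  (empty — regression defined)
  G \ add = {at(office), have(k3), open(d_office_bay), open(d_store_bay)} \ {have(k3)} = {at(office), open(d_office_bay), open(d_store_bay)}
  ∪ pre   = {at(office), open(d_office_bay), open(d_store_bay)} ∪ {at(office), key_at(k3,office)}
          = {at(office), key_at(k3,office), open(d_office_bay), open(d_store_bay)}

== RESULT ==
["at(office)", "key_at(k3,office)", "open(d_office_bay)", "open(d_store_bay)"]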